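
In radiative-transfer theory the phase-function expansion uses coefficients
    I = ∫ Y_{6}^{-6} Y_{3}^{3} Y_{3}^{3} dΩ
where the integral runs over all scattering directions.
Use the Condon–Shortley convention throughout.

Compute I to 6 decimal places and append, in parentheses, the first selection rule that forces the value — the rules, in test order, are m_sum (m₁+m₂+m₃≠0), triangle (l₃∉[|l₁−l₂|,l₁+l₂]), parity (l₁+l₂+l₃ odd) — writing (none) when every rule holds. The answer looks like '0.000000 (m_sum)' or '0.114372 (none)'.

0.360342 (none)

Checks pass: Σm=0; 12 even; l₃=3∈[3,9].
(2·6+1)(2·3+1)(2·3+1) = 637
Δ: 6! 6! 0! / 13! → 1/12012
sum: t=3:−1/1296 = -1/1296
3j²(6 3 3; 0 0 0) = Δ·Π!·Σ² = 100/3003  (sign +1)
sum: t=6:+1/518400 = 1/518400
3j²(6 3 3; -6 3 3) = Δ·Π!·Σ² = 1/13  (sign +1)
combine: 4πI² = 637·100/3003·1/13 = 700/429
take √, sign +1: I = 0.36034246
No selection rule forces the value: the integral is nonzero (none).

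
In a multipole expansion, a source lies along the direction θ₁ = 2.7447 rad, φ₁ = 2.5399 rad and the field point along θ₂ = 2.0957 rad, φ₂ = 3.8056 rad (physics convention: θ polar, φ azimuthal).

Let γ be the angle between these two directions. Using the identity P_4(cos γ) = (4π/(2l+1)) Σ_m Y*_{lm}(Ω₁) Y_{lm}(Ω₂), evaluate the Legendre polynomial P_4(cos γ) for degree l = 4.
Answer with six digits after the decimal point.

-0.373704

Addition theorem: P_4(cos γ) = (4π/9) Σ_m Y*_{lm}(Ω₁) Y_{lm}(Ω₂), m = −4…4:
  term(m=-4) = +0.000842+0.002303i   from Y*(Ω₁)=-0.007331-0.006625i, Y(Ω₂)=-0.219489-0.115825i
  term(m=-3) = -0.021486+0.016521i   from Y*(Ω₁)=-0.015479-0.064856i, Y(Ω₂)=-0.166205-0.370958i
  term(m=-2) = -0.038533-0.026942i   from Y*(Ω₁)=+0.088949-0.231105i, Y(Ω₂)=+0.045645-0.184301i
  term(m=-1) = -0.038137+0.121097i   from Y*(Ω₁)=+0.410724-0.282013i, Y(Ω₂)=-0.200684+0.157044i
  term(m=+0) = -0.073018+0.000000i   from Y*(Ω₁)=+0.296675-0.000000i, Y(Ω₂)=-0.246120+0.000000i
  term(m=+1) = -0.038137-0.121097i   from Y*(Ω₁)=-0.410724-0.282013i, Y(Ω₂)=+0.200684+0.157044i
  term(m=+2) = -0.038533+0.026942i   from Y*(Ω₁)=+0.088949+0.231105i, Y(Ω₂)=+0.045645+0.184301i
  term(m=+3) = -0.021486-0.016521i   from Y*(Ω₁)=+0.015479-0.064856i, Y(Ω₂)=+0.166205-0.370958i
  term(m=+4) = +0.000842-0.002303i   from Y*(Ω₁)=-0.007331+0.006625i, Y(Ω₂)=-0.219489+0.115825i
Σ over m = -0.267646-0.000000i; ×(4π/9) → -0.373704-0.000000i. Real part: -0.373704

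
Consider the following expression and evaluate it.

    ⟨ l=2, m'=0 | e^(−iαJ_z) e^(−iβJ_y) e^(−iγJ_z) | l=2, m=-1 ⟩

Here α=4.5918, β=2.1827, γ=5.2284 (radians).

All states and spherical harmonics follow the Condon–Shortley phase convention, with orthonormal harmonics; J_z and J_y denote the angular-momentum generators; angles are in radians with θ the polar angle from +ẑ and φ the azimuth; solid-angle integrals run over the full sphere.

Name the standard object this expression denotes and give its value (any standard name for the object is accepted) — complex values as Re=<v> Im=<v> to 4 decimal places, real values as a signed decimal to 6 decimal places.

This is a Wigner D-matrix element — the rotation-matrix element ⟨l m'| R(α,β,γ) |l m⟩ in the angular-momentum basis.
D^2_{0,-1}(4.5918,2.1827,5.2284) = e^{-i·0·4.5918}·d^2_{0,-1}(2.1827)·e^{-i·-1·5.2284}. Compute d first:
Half-angle: c=0.461288, s=0.887250. N=√(2·2·1·6)=4.898979
k∈{0,1} keeps every argument non-negative
  k=0: (−1)^1·4.8990/(2)·0.4613^3·0.8873^1 = -0.213323
  k=1: (−1)^2·4.8990/(2)·0.4613^1·0.8873^3 = +0.789199
d^2_{0,-1}(2.1827) = -0.213323 +0.789199 = +0.575876
Attach z-rotation phases: D = e^{-i(0)(4.5918)}·(+0.575876)·e^{-i(-1)(5.2284)} = +0.284145-0.500893i

Wigner D-matrix element, Re=0.2841 Im=-0.5009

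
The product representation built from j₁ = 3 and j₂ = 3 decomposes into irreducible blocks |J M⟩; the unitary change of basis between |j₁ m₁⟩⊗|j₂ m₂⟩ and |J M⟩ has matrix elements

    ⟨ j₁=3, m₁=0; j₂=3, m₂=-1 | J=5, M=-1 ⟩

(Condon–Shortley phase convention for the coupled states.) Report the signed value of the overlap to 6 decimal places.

+0.345033  (= +√(5/42))

triangle: 1!×5!×5!/12! = 14400/479001600
(j±m)!: 3!×3!×2!×4!×4!×6! = 29859840
prefactor² = (2J+1)×Δ×N² = 69120/7
  k=0: +1/(0!×1!×3!×2!×2!×3!) = 1/144
  k=1: −1/(1!×0!×2!×1!×3!×4!) = -1/288
Σ = 1/288  ⇒  CG² = 69120/7×(1/288)² = 5/42
CG = +√(5/42) = +0.345033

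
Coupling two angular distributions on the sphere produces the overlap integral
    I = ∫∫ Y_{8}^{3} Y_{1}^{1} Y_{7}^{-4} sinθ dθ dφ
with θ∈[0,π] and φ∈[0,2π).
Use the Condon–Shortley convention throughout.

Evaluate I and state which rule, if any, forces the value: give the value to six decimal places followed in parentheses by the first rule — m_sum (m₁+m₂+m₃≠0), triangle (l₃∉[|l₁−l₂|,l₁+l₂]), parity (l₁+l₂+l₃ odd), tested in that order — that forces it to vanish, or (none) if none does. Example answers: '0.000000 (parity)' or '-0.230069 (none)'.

-0.096758 (none)

Checks pass: Σm=0; 16 even; l₃=7∈[7,9].
(2·8+1)(2·1+1)(2·7+1) = 765
Δ: 2! 14! 0! / 17! → 1/2040
sum: t=1:−1/25401600 = -1/25401600
3j²(8 1 7; 0 0 0) = Δ·Π!·Σ² = 8/255  (sign +1)
sum: t=2:+1/479001600 = 1/479001600
3j²(8 1 7; 3 1 -4) = Δ·Π!·Σ² = 1/204  (sign -1)
combine: 4πI² = 765·8/255·1/204 = 2/17
take √, sign -1: I = -0.09675772
No selection rule forces the value: the integral is nonzero (none).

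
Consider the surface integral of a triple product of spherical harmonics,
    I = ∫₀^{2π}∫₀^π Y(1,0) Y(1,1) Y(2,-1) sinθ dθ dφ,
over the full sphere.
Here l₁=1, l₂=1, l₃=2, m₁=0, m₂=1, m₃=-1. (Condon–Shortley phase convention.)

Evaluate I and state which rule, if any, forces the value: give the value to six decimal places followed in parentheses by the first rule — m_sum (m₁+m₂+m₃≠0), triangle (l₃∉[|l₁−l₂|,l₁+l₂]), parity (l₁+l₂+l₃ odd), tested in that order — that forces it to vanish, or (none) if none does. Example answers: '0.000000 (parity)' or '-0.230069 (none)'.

Rules hold: Σm=0, L=4 even, 0≤2≤2.
N = 3·3·5 = 45
Δ = 0!·2!·2!/5! = 1/30
Racah Σ t=0..0: t=0:+1/1 = 1/1
⇒ 3j(1 1 2; 0 0 0)² = 2/15, sgn +1
Racah Σ t=0..0: t=0:+1/2 = 1/2
⇒ 3j(1 1 2; 0 1 -1)² = 1/10, sgn -1
4πI² = N·(3j₀)²·(3jₘ)² = 3/5
I = -1·√(0.6/4π) = -0.21850969
No selection rule forces the value: the integral is nonzero (none).

-0.218510 (none)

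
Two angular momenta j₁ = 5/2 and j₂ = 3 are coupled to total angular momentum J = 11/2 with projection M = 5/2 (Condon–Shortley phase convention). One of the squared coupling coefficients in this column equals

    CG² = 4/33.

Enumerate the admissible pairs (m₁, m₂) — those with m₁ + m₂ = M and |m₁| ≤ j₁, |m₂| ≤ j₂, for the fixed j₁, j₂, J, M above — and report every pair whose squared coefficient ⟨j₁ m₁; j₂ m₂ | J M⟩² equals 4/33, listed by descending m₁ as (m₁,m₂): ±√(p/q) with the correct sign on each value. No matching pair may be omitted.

(5/2,0): +√(4/33)

Admissible pairs with m₁+m₂ = M = 5/2: (-1/2,3), (1/2,2), (3/2,1), (5/2,0)
  (m₁,m₂)=(5/2,0): CG² = 4/33, CG = +√(4/33)   ← matches the target
  (m₁,m₂)=(3/2,1): CG² = 5/11, CG = +√(5/11)
  (m₁,m₂)=(1/2,2): CG² = 4/11, CG = +√(4/11)
  (m₁,m₂)=(-1/2,3): CG² = 2/33, CG = +√(2/33)
Pairs with CG² = 4/33: (5/2,0): +√(4/33)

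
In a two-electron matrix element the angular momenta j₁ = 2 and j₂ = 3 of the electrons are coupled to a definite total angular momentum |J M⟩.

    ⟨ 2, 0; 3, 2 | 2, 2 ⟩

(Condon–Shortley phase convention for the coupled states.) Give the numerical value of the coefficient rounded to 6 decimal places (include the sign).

j₁+j₂−J=3  J+j₁−j₂=1  J−j₁+j₂=3  j₁+j₂+J+1=8
(j₁±m₁, j₂±m₂, J±M) = (2,2,5,1,4,0)
P² = 360/7
sum k=2..2:
  [2] +1/12 = 1/12
S = 1/12
C² = P²·S² = 5/14 ; C = +0.597614

+√(5/14) ≈ +0.597614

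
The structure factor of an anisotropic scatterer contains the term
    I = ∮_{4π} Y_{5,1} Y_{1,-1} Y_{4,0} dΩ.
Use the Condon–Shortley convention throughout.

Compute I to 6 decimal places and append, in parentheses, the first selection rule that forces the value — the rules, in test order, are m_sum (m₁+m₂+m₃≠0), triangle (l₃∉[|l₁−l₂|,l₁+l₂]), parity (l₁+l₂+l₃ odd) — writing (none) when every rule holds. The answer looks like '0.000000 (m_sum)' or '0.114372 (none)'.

m-sum 0 ✓  L=10 even ✓  4≤4≤6 ✓
Π(2lᵢ+1) = 11×3×9 = 297
triangle coeff Δ(5,1,4) = 1/495
Σ_t [1,1]: t=1:−1/576 = -1/576
(3j)²=5/99 [(5 1 4; 0 0 0)], sign=-1
Σ_t [0,0]: t=0:+1/1152 = 1/1152
(3j)²=1/33 [(5 1 4; 1 -1 0)], sign=+1
⇒ 4πI² = 5/11
I = (-1)√(5/11/(4π)) = -0.19018827
No selection rule forces the value: the integral is nonzero (none).

-0.190188 (none)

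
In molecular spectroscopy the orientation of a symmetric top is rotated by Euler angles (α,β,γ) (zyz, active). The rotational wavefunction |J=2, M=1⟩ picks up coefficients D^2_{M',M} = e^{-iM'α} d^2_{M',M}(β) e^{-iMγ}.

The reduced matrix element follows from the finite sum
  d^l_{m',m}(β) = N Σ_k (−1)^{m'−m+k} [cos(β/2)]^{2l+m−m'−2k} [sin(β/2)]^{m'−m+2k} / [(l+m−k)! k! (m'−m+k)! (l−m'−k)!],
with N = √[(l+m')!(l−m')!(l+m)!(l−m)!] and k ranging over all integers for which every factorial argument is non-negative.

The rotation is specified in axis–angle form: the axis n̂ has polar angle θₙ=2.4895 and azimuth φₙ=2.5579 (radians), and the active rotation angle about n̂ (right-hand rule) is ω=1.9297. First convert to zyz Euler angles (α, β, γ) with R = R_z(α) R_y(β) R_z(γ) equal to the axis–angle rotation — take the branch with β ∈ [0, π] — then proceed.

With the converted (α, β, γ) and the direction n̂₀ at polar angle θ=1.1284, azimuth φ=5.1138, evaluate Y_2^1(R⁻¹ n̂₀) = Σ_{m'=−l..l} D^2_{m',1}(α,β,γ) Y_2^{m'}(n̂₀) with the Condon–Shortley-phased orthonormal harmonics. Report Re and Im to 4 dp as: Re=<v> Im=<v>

Re=-0.2956 Im=0.0027

Axis–angle → zyz. n̂ = (sinθₙcosφₙ, sinθₙsinφₙ, cosθₙ) = (-0.506377, +0.334441, -0.794816), ω = 1.9297.
R = I cosω + sinω [n̂]ₓ + (1−cosω) n̂n̂ᵀ gives
  R = [-0.004765, +0.515334, +0.856976; -0.973010, -0.200110, +0.114924; +0.230714, -0.833299, +0.502378]
β = atan2(√(R₁₃²+R₂₃²), R₃₃) = 1.044449; α = atan2(R₂₃, R₁₃) mod 2π = 0.133309; γ = atan2(R₃₂, −R₃₁) mod 2π = 4.442287
Need the full column D^2_{m',1} for m'=−2..2 at α=0.1333, β=1.0444, γ=4.4423.
cos(β/2)=0.866712, sin(β/2)=0.498809
d^2_{-2,1}: single k=3 term ⇒ +0.215134;  D = -0.110002+0.184884i
d^2_{-1,1}: k∈[2..3] ⇒ +0.560712 -0.061907 = +0.498805;  D = -0.195810+0.458765i
d^2_{0,1}: k∈[1..2] ⇒ +0.795489 -0.263484 = +0.532005;  D = -0.141955+0.512717i
d^2_{1,1}: k∈[0..1] ⇒ +0.564285 -0.560712 = +0.003573;  D = -0.000487+0.003540i
d^2_{2,1}: single k=0 term ⇒ -0.649514;  D = +0.002263-0.649510i
Y_2^{m'}(θ=1.1284,φ=5.1138) and Σ D·Y over m':
  (-0.1100+0.1849i)·(-0.2192+0.2269i)  (-0.1958+0.4588i)·(+0.1168+0.2751i)  (-0.1420+0.5127i)·(-0.1420+0.0000i)  (-0.0005+0.0035i)·(-0.1168+0.2751i)  (+0.0023-0.6495i)·(-0.2192-0.2269i)
Y_2^1(R⁻¹ n̂) = -0.295589+0.002708i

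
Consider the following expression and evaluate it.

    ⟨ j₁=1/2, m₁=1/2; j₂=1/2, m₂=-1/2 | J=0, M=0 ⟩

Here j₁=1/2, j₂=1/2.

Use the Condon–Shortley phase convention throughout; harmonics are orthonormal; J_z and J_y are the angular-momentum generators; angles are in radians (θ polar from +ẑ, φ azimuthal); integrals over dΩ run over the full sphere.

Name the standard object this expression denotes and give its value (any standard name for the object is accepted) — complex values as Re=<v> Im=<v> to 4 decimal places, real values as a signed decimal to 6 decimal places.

This is a Clebsch–Gordan (vector-coupling) coefficient.
j₁+j₂−J=1  J+j₁−j₂=0  J−j₁+j₂=0  j₁+j₂+J+1=2
(j₁±m₁, j₂±m₂, J±M) = (1,0,0,1,0,0)
P² = 1/2
sum k=0..0:
  [0] +1/1 = 1
S = 1
C² = P²·S² = 1/2 ; C = +0.707107

Clebsch–Gordan coefficient, +√(1/2) ≈ +0.707107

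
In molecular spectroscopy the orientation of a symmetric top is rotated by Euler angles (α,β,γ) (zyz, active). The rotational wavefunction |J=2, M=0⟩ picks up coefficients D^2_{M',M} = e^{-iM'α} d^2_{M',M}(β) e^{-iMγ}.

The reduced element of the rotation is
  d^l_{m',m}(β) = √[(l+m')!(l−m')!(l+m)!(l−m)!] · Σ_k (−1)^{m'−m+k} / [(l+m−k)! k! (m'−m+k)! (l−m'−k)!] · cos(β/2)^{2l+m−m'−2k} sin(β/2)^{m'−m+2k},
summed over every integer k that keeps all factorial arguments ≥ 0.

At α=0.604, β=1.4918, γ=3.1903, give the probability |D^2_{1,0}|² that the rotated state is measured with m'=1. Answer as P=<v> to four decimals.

P=0.0093

Split into d^2_{1,0}(β=1.4918) × two z-phases.
c=cos(1.491800/2)=0.734477, s=sin(1.491800/2)=0.678633; N=√[6·1·2·2]=4.898979
k∈{0,1} keeps every argument non-negative
  k=0: (−1)^1·4.8990/(2)·0.7345^3·0.6786^1 = -0.658637
  k=1: (−1)^2·4.8990/(2)·0.7345^1·0.6786^3 = +0.562289
d^2_{1,0}(1.4918) = -0.658637 +0.562289 = -0.096348
|D^2_{1,0}|² = |d^2_{1,0}(β)|² = (-0.096348)² = 0.009283 (the z-rotation phases have unit modulus)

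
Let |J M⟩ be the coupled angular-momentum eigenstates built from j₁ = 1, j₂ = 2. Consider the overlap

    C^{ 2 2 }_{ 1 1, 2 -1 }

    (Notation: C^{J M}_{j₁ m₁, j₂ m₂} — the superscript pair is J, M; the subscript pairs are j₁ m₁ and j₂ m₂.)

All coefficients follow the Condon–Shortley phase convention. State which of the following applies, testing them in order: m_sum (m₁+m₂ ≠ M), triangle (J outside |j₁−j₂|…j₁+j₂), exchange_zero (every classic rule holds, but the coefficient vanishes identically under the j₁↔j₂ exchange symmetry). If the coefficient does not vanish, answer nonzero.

m-sum: m₁+m₂ = 1+(-1) = 0, M = 2  ✗ ⇒ coefficient is 0

m_sum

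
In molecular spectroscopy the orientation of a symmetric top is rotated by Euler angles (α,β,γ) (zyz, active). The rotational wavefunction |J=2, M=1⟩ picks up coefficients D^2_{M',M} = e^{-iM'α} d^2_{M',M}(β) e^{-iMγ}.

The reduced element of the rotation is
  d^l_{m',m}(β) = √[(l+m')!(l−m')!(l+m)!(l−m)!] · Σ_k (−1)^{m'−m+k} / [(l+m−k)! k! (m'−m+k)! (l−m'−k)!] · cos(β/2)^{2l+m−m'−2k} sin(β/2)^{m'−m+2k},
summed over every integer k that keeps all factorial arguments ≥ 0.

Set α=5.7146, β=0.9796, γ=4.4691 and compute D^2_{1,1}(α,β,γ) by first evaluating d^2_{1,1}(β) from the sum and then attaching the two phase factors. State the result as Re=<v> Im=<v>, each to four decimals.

First d^2_{1,1}(β=0.9796), then the phase factors e^{-i(1)α} and e^{-i(1)γ}:
Half-angle: c=0.882427, s=0.470449. N=√(6·1·6·1)=6.000000
k: max(0,(1)−(1))=0 … min(2+(1),2−(1))=1
  k=0: (−1)^0·6.0000/(6)·0.8824^4·0.4704^0 = +0.606338
  k=1: (−1)^1·6.0000/(2)·0.8824^2·0.4704^2 = -0.517017
d^2_{1,1}(0.9796) = +0.606338 -0.517017 = +0.089322
Phases: e^{-i·(1)·5.7146}=+0.842664+0.538440i, e^{-i·(1)·4.4691}=-0.240896+0.970551i ⇒ D=-0.064810+0.061466i

Re=-0.0648 Im=0.0615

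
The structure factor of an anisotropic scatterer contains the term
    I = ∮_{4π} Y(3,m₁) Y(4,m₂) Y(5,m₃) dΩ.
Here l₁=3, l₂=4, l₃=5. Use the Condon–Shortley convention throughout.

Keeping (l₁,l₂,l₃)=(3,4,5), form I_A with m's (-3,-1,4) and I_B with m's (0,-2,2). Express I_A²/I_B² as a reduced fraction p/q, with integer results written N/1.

135/2

l's match ⇒ only the (l;m) 3-j factors differ between A and B.
A: triangle coeff Δ(3,4,5) = 1/180180; Σ_t [2,2]: t=2:+1/5760 = 1/5760; (3j)²=9/286 [(3 4 5; -3 -1 4)], sign=-1
B: triangle coeff Δ(3,4,5) = 1/180180; Σ_t [0,2]: t=0:+1/576 t=1:−1/480 t=2:+1/8640 = -1/4320; (3j)²=1/2145 [(3 4 5; 0 -2 2)], sign=+1
I_A²/I_B² = (9/286)/(1/2145) = 135/2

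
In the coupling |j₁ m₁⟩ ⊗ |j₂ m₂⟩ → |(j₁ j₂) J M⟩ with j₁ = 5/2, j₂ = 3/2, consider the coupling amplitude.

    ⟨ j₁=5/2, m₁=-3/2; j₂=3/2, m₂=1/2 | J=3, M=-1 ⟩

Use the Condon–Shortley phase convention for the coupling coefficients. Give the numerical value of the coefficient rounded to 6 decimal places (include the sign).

√[7·1!4!2!/8! · 1!4!2!1!2!4!] = √(96/5)
  +(−1)^0/∏(0,1,4,2,0,0)! = 1/48  (running 1/48)
  +(−1)^1/∏(1,0,3,1,1,1)! = -1/6  (running -7/48)
⟨..|..⟩ = √(96/5)·(-7/48) = -0.639010

−√(49/120) ≈ -0.639010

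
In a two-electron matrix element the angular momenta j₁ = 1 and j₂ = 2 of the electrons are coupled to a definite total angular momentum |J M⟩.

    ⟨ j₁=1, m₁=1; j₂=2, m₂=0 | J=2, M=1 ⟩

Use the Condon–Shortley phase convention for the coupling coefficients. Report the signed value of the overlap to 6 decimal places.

+√(1/2) ≈ +0.707107

√[5·1!1!3!/6! · 2!0!2!2!3!1!] = √(2)
  +(−1)^0/∏(0,1,0,2,1,1)! = 1/2  (running 1/2)
⟨..|..⟩ = √(2)·(1/2) = +0.707107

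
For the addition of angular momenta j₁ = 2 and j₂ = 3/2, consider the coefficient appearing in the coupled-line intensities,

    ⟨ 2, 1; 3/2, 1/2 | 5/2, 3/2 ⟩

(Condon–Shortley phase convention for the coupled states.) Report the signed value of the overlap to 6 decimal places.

+0.169031  (= +√(1/35))

triangle: 1!×3!×2!/7! = 12/5040
(j±m)!: 3!×1!×2!×1!×4!×1! = 288
prefactor² = (2J+1)×Δ×N² = 144/35
  k=0: +1/(0!×1!×1!×2!×2!×0!) = 1/4
  k=1: −1/(1!×0!×0!×1!×3!×1!) = -1/6
Σ = 1/12  ⇒  CG² = 144/35×(1/12)² = 1/35
CG = +√(1/35) = +0.169031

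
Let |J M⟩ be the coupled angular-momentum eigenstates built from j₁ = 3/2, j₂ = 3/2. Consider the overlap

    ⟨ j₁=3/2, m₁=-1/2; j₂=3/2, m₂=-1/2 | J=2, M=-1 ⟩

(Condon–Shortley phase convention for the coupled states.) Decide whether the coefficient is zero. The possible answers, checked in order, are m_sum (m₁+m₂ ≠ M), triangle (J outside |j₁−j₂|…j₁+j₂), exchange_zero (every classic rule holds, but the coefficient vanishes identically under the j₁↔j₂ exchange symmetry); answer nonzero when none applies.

exchange_zero

m-sum: m₁+m₂ = -1/2+(-1/2) = -1, M = -1  ✓
triangle: |j₁−j₂| = 0 ≤ J = 2 ≤ j₁+j₂ = 3  ✓
exchange: j₁=j₂ and m₁=m₂, and (−1)^(j₁+j₂−J) = (−1)^1 = −1 forces ⟨j₁m₁;j₂m₂|JM⟩ = −⟨j₂m₂;j₁m₁|JM⟩ = −⟨j₁m₁;j₂m₂|JM⟩ ⇒ the coefficient vanishes identically
Racah sum check: Σ_k collapses to 0 ⇒ CG = 0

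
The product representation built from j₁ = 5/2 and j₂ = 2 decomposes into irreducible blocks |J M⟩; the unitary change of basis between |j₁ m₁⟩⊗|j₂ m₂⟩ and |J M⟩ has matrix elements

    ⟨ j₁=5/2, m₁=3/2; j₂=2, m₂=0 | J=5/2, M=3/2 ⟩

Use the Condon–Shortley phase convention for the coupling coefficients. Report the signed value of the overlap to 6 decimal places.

−√(1/70) = -0.119523

triangle: 2!·3!·2!/8! = 24/40320
(j±m)!: 4!·1!·2!·2!·4!·1! = 2304
prefactor² = (2J+1)·Δ·N² = 288/35
  k=0: +1/(0!·2!·1!·2!·2!·0!) = 1/8
  k=1: −1/(1!·1!·0!·1!·3!·1!) = -1/6
Σ = -1/24  ⇒  CG² = 288/35·(-1/24)² = 1/70
CG = −√(1/70) = -0.119523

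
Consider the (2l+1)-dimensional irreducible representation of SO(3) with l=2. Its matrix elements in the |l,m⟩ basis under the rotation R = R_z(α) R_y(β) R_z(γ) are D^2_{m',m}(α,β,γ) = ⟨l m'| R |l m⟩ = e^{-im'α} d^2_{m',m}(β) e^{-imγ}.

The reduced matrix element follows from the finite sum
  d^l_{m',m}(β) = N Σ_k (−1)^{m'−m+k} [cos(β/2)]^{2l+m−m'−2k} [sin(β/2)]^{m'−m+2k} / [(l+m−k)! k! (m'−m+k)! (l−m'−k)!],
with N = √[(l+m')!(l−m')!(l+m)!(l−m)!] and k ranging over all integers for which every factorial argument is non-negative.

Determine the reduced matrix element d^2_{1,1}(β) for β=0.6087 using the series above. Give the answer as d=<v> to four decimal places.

d^2_{1,1}(β=0.6087) via the finite sum:
With c≡cos(β/2)=0.954042 and s≡sin(β/2)=0.299673, N=[6·1·6·1]^{1/2}=6.000000
Admissible k: 0..1 (factorial args all ≥0)
  k=0: (−1)^0·6.0000/(6)·0.9540^4·0.2997^0 = +0.828457
  k=1: (−1)^1·6.0000/(2)·0.9540^2·0.2997^2 = -0.245218
d^2_{1,1}(0.6087) = +0.828457 -0.245218 = +0.583239

d=0.5832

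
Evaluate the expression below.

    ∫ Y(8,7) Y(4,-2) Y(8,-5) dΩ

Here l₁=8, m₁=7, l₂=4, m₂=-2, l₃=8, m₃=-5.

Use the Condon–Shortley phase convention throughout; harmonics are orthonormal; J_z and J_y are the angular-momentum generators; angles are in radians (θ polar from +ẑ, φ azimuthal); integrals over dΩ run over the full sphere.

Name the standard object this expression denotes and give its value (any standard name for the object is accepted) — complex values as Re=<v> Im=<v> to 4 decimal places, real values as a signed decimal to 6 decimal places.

This is a Gaunt coefficient — the integral of a triple product of spherical harmonics over the sphere.
m-sum 0 ✓  L=20 even ✓  4≤8≤12 ✓
Π(2lᵢ+1) = 17×9×17 = 2601
triangle coeff Δ(8,4,8) = 1/185175900
Σ_t [0,4]: t=0:+1/557383680 t=1:−1/21772800 t=2:+1/8294400 t=3:−1/21772800 t=4:+1/557383680 = 1/30965760
(3j)²=36/4199 [(8 4 8; 0 0 0)], sign=+1
Σ_t [0,1]: t=0:+1/3832012800 t=1:−1/17244057600 = 1/4926873600
(3j)²=91/5814 [(8 4 8; 7 -2 -5)], sign=-1
⇒ 4πI² = 126/361
I = (-1)√(126/361/(4π)) = -0.16665822

Gaunt coefficient, -0.166658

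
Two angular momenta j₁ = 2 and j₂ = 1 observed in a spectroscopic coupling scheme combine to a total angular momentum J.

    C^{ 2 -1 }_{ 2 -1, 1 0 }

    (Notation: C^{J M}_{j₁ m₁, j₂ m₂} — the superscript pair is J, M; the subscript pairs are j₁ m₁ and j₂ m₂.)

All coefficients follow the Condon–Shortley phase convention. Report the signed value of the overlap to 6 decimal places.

j₁+j₂−J=1  J+j₁−j₂=3  J−j₁+j₂=1  j₁+j₂+J+1=6
(j₁±m₁, j₂±m₂, J±M) = (1,3,1,1,1,3)
P² = 3/2
sum k=0..1:
  [0] +1/6 = 1/6
  [1] −1/2 = -1/2
S = -1/3
C² = P²·S² = 1/6 ; C = -0.408248

−√(1/6) ≈ -0.408248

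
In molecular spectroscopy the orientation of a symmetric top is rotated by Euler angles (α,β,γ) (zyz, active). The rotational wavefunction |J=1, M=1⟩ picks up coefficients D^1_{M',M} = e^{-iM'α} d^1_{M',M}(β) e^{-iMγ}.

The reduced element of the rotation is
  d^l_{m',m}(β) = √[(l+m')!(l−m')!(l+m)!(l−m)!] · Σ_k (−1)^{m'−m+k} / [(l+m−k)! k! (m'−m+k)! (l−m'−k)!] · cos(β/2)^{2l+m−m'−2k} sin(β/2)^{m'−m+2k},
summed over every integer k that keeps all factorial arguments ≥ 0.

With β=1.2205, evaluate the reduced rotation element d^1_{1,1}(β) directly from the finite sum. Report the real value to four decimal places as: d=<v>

d=0.6716

d^1_{1,1}(β=1.2205) via the finite sum:
Half-angle: c=0.819505, s=0.573072. N=√(2·1·2·1)=2.000000
k: max(0,(1)−(1))=0 … min(1+(1),1−(1))=0
  k=0: (−1)^0·2.0000/(2)·0.8195^2·0.5731^0 = +0.671588
d^1_{1,1}(1.2205) = +0.671588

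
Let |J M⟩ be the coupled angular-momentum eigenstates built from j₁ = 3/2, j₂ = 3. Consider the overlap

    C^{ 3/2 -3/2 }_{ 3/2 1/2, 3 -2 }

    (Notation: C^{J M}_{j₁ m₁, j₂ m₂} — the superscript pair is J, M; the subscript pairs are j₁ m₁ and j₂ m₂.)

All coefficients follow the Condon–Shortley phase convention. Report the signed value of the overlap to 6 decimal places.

triangle: 3!·0!·3!/7! = 36/5040
(j±m)!: 2!·1!·1!·5!·0!·3! = 1440
prefactor² = (2J+1)·Δ·N² = 288/7
  k=1: −1/(1!·2!·0!·0!·0!·3!) = -1/12
Σ = -1/12  ⇒  CG² = 288/7·(-1/12)² = 2/7
CG = −√(2/7) = -0.534522

-0.534522  (= −√(2/7))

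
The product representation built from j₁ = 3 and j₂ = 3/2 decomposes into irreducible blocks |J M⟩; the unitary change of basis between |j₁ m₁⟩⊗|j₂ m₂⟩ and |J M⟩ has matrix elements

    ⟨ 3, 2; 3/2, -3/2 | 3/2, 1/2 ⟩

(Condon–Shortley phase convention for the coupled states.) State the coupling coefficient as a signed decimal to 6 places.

+0.534522  (= +√(2/7))

j₁+j₂−J=3  J+j₁−j₂=3  J−j₁+j₂=0  j₁+j₂+J+1=7
(j₁±m₁, j₂±m₂, J±M) = (5,1,0,3,2,1)
P² = 288/7
sum k=0..0:
  [0] +1/12 = 1/12
S = 1/12
C² = P²·S² = 2/7 ; C = +0.534522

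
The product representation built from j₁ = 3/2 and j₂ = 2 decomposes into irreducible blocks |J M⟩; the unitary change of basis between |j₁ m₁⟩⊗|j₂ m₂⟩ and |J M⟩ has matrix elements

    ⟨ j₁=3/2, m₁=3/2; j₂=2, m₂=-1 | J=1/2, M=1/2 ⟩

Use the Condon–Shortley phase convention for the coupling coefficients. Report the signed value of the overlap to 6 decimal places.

j₁+j₂−J=3  J+j₁−j₂=0  J−j₁+j₂=1  j₁+j₂+J+1=5
(j₁±m₁, j₂±m₂, J±M) = (3,0,1,3,1,0)
P² = 18/5
sum k=0..0:
  [0] +1/6 = 1/6
S = 1/6
C² = P²·S² = 1/10 ; C = +0.316228

+√(1/10) ≈ +0.316228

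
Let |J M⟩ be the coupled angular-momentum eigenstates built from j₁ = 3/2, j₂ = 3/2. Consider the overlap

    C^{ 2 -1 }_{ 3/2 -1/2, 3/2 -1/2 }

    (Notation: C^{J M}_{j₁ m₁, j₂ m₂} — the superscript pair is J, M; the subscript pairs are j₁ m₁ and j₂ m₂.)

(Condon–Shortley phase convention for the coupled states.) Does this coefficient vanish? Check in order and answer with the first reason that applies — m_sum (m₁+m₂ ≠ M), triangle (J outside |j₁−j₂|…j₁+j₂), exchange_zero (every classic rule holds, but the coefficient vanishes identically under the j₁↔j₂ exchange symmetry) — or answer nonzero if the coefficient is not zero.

exchange_zero

m-sum: m₁+m₂ = -1/2+(-1/2) = -1, M = -1  ✓
triangle: |j₁−j₂| = 0 ≤ J = 2 ≤ j₁+j₂ = 3  ✓
exchange: j₁=j₂ and m₁=m₂, and (−1)^(j₁+j₂−J) = (−1)^1 = −1 forces ⟨j₁m₁;j₂m₂|JM⟩ = −⟨j₂m₂;j₁m₁|JM⟩ = −⟨j₁m₁;j₂m₂|JM⟩ ⇒ the coefficient vanishes identically
Racah sum check: Σ_k collapses to 0 ⇒ CG = 0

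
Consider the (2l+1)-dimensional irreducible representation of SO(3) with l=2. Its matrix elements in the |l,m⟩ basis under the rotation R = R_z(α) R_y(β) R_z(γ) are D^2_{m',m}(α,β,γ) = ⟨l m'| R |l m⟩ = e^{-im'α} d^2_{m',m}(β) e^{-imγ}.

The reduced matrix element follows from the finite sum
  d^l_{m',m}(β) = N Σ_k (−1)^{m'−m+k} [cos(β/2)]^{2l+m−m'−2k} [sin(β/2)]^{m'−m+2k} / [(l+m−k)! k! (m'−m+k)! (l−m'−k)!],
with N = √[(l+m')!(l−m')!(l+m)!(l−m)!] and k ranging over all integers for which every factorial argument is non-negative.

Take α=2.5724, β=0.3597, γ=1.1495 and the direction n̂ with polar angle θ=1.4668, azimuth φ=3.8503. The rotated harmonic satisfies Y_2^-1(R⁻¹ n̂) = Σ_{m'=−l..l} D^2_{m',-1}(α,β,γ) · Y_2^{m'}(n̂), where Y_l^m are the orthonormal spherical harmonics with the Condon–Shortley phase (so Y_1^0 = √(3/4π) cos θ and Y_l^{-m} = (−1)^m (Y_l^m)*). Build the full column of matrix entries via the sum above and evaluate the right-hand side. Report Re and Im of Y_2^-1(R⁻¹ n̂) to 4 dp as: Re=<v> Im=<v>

Re=0.1476 Im=-0.0272

Need the full column D^2_{m',-1} for m'=−2..2 at α=2.5724, β=0.3597, γ=1.1495.
cos(β/2)=0.983871, sin(β/2)=0.178882
d^2_{-2,-1}: single k=1 term ⇒ +0.340730;  D = +0.340709+0.003787i
d^2_{-1,-1}: k∈[0..1] ⇒ +0.937026 -0.092925 = +0.844102;  D = -0.705917-0.462805i
d^2_{0,-1}: k∈[0..1] ⇒ -0.417307 +0.013795 = -0.403513;  D = -0.165014-0.368229i
d^2_{1,-1}: k∈[0..1] ⇒ +0.092925 -0.001024 = +0.091901;  D = +0.013542-0.090897i
d^2_{2,-1}: single k=0 term ⇒ -0.011263;  D = +0.007402-0.008489i
Y_2^{m'}(θ=1.4668,φ=3.8503) and Σ D·Y over m':
  (+0.3407+0.0038i)·(+0.0584-0.3776i)  (-0.7059-0.4628i)·(-0.0606+0.0519i)  (-0.1650-0.3682i)·(-0.3052+0.0000i)  (+0.0135-0.0909i)·(+0.0606+0.0519i)  (+0.0074-0.0085i)·(+0.0584+0.3776i)
Y_2^-1(R⁻¹ n̂) = +0.147634-0.027181i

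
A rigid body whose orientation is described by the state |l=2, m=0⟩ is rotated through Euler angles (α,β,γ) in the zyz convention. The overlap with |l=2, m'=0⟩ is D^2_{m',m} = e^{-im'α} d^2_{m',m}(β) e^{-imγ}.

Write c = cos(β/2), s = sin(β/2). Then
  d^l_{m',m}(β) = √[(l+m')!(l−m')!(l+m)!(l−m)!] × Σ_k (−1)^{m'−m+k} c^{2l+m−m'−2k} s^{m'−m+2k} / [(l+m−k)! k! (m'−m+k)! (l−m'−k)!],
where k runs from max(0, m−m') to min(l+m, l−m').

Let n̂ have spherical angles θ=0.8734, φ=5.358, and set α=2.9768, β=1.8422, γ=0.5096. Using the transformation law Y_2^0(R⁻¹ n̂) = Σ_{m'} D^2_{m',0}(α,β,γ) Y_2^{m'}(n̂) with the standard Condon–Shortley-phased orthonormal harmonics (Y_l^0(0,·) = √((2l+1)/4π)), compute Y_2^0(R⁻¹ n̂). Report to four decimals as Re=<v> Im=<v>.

Re=0.1579 Im=0.0000

Need the full column D^2_{m',0} for m'=−2..2 at α=2.9768, β=1.8422, γ=0.5096.
cos(β/2)=0.604945, sin(β/2)=0.796268
d^2_{-2,0}: single k=2 term ⇒ +0.568362;  D = +0.537771-0.183951i
d^2_{-1,0}: k∈[1..2] ⇒ +0.431799 -0.748115 = -0.316316;  D = +0.312031-0.051891i
d^2_{0,0}: k∈[0..2] ⇒ +0.133925 -0.928131 +0.402009 = -0.392196;  D = -0.392196+0.000000i
d^2_{1,0}: k∈[0..1] ⇒ -0.431799 +0.748115 = +0.316316;  D = -0.312031-0.051891i
d^2_{2,0}: single k=0 term ⇒ +0.568362;  D = +0.537771+0.183951i
Y_2^{m'}(θ=0.8734,φ=5.358) and Σ D·Y over m':
  (+0.5378-0.1840i)·(-0.0626+0.2181i)  (+0.3120-0.0519i)·(+0.2288+0.3038i)  (-0.3922+0.0000i)·(+0.0749+0.0000i)  (-0.3120-0.0519i)·(-0.2288+0.3038i)  (+0.5378+0.1840i)·(-0.0626-0.2181i)
Y_2^0(R⁻¹ n̂) = +0.157863+0.000000i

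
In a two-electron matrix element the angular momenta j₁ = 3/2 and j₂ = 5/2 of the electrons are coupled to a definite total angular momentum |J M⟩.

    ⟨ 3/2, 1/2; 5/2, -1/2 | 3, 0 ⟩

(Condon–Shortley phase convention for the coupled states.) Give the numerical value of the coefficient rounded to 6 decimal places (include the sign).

+√(1/5) = +0.447214

triangle: 1!×2!×4!/8! = 48/40320
(j±m)!: 2!×1!×2!×3!×3!×3! = 864
prefactor² = (2J+1)×Δ×N² = 36/5
  k=0: +1/(0!×1!×1!×2!×1!×2!) = 1/4
  k=1: −1/(1!×0!×0!×1!×2!×3!) = -1/12
Σ = 1/6  ⇒  CG² = 36/5×(1/6)² = 1/5
CG = +√(1/5) = +0.447214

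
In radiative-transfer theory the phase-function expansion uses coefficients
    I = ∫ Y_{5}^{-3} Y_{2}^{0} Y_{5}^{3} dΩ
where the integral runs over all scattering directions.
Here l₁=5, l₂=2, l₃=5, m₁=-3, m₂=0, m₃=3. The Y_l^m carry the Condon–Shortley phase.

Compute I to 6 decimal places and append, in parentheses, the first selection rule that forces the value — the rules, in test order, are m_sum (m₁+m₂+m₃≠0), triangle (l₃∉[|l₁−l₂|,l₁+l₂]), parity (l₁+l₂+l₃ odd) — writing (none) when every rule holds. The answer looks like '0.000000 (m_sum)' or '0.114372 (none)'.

-0.016174 (none)

Checks pass: Σm=0; 12 even; l₃=5∈[3,7].
(2·5+1)(2·2+1)(2·5+1) = 605
Δ: 2! 8! 2! / 13! → 1/38610
sum: t=0:+1/2880 t=1:−1/576 t=2:+1/2880 = -1/960
3j²(5 2 5; 0 0 0) = Δ·Π!·Σ² = 10/429  (sign +1)
sum: t=0:+1/161280 t=1:−1/5040 t=2:+1/5760 = -1/53760
3j²(5 2 5; -3 0 3) = Δ·Π!·Σ² = 1/4290  (sign -1)
combine: 4πI² = 605·10/429·1/4290 = 5/1521
take √, sign -1: I = -0.01617393
No selection rule forces the value: the integral is nonzero (none).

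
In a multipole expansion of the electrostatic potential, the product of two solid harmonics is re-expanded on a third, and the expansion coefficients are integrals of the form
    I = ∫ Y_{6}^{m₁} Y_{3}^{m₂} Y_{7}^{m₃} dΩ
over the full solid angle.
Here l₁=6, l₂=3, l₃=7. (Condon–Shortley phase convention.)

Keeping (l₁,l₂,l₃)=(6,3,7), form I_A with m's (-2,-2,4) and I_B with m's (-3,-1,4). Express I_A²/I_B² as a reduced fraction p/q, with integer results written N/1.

l's match ⇒ only the (l;m) 3-j factors differ between A and B.
A: triangle coeff Δ(6,3,7) = 1/2042040; Σ_t [0,1]: t=0:+1/967680 t=1:−1/725760 = -1/2903040; (3j)²=5/3094 [(6 3 7; -2 -2 4)], sign=+1
B: triangle coeff Δ(6,3,7) = 1/2042040; Σ_t [0,2]: t=0:+1/2903040 t=1:−1/483840 t=2:+1/1451520 = -1/967680; (3j)²=81/6188 [(6 3 7; -3 -1 4)], sign=+1
I_A²/I_B² = (5/3094)/(81/6188) = 10/81

10/81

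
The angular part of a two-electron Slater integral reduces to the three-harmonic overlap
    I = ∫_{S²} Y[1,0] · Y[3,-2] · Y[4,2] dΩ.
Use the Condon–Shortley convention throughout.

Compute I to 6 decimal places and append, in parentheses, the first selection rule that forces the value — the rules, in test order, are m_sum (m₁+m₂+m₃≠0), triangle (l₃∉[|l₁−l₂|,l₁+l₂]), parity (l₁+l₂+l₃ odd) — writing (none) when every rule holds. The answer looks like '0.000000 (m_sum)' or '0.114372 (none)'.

0.213244 (none)

Rules hold: Σm=0, L=8 even, 2≤4≤4.
N = 3·7·9 = 189
Δ = 0!·2!·6!/9! = 1/252
Racah Σ t=0..0: t=0:+1/36 = 1/36
⇒ 3j(1 3 4; 0 0 0)² = 4/63, sgn +1
Racah Σ t=0..0: t=0:+1/120 = 1/120
⇒ 3j(1 3 4; 0 -2 2)² = 1/21, sgn +1
4πI² = N·(3j₀)²·(3jₘ)² = 4/7
I = +1·√(0.571429/4π) = 0.21324362
No selection rule forces the value: the integral is nonzero (none).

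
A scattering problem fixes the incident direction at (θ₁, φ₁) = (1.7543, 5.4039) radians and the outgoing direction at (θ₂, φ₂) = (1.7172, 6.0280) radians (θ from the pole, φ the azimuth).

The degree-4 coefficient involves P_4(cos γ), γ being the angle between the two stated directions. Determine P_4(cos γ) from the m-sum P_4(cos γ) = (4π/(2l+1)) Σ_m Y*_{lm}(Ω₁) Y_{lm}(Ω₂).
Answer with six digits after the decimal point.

Expand P_4 via completeness: Σ_{m} conj(Y_{4,m}) at Ω₁ times Y_{4,m} at Ω₂ —
  term(m=-4) = (-0.140065, -0.105420)   from Y*(Ω₁)=(-0.384731, 0.151684), Y(Ω₂)=(0.221586, 0.361371)
  term(m=-3) = (-0.011397, -0.036649)   from Y*(Ω₁)=(0.190122, 0.104788), Y(Ω₂)=(-0.127471, -0.122510)
  term(m=-2) = (0.021908, -0.065539)   from Y*(Ω₁)=(0.046297, 0.243650), Y(Ω₂)=(-0.243123, -0.136111)
  term(m=-1) = (0.037097, -0.026714)   from Y*(Ω₁)=(0.149764, -0.180900), Y(Ω₂)=(0.188354, 0.049136)
  term(m=+0) = (0.054270, 0.000000)   from Y*(Ω₁)=(0.215790, -0.000000), Y(Ω₂)=(0.251496, 0.000000)
  term(m=+1) = (0.037097, 0.026714)   from Y*(Ω₁)=(-0.149764, -0.180900), Y(Ω₂)=(-0.188354, 0.049136)
  term(m=+2) = (0.021908, 0.065539)   from Y*(Ω₁)=(0.046297, -0.243650), Y(Ω₂)=(-0.243123, 0.136111)
  term(m=+3) = (-0.011397, 0.036649)   from Y*(Ω₁)=(-0.190122, 0.104788), Y(Ω₂)=(0.127471, -0.122510)
  term(m=+4) = (-0.140065, 0.105420)   from Y*(Ω₁)=(-0.384731, -0.151684), Y(Ω₂)=(0.221586, -0.361371)
Accumulated sum (-0.130644, 0.000000); after 4π/(2l+1) scaling, (-0.182414, 0.000000) ⇒ P_4 = -0.182414

-0.182414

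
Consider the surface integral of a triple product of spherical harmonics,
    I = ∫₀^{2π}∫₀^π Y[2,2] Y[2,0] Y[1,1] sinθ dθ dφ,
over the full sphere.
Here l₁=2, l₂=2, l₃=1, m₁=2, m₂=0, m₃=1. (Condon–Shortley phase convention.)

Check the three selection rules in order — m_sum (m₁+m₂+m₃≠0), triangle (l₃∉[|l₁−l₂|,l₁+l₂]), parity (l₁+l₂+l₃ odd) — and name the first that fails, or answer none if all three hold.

m₁+m₂+m₃ = 2 + 0 + 1 = 3  ✗
triangle: |2−2|=0 ≤ l₃=1 ≤ 2+2=4
parity: l₁+l₂+l₃ = 5 is odd

m_sum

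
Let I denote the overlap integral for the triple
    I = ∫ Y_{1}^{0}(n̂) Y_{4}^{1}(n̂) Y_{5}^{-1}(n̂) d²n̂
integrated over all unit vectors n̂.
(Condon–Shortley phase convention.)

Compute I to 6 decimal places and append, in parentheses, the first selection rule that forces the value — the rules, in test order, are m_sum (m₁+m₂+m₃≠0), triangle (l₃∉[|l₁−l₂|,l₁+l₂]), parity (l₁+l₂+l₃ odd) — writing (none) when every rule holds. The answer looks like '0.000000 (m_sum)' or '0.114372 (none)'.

Rules hold: Σm=0, L=10 even, 3≤5≤5.
N = 3·9·11 = 297
Δ = 0!·2!·8!/11! = 1/495
Racah Σ t=0..0: t=0:+1/576 = 1/576
⇒ 3j(1 4 5; 0 0 0)² = 5/99, sgn -1
Racah Σ t=0..0: t=0:+1/720 = 1/720
⇒ 3j(1 4 5; 0 1 -1)² = 8/165, sgn +1
4πI² = N·(3j₀)²·(3jₘ)² = 8/11
I = -1·√(0.727273/4π) = -0.24057125
No selection rule forces the value: the integral is nonzero (none).

-0.240571 (none)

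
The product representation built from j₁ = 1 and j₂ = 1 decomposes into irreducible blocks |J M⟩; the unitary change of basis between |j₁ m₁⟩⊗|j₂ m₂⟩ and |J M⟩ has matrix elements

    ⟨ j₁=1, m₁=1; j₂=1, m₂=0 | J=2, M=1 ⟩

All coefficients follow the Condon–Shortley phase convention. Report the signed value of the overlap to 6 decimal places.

+√(1/2) ≈ +0.707107

√[5·0!2!2!/5! · 2!0!1!1!3!1!] = √(2)
  +(−1)^0/∏(0,0,0,1,2,1)! = 1/2  (running 1/2)
⟨..|..⟩ = √(2)·(1/2) = +0.707107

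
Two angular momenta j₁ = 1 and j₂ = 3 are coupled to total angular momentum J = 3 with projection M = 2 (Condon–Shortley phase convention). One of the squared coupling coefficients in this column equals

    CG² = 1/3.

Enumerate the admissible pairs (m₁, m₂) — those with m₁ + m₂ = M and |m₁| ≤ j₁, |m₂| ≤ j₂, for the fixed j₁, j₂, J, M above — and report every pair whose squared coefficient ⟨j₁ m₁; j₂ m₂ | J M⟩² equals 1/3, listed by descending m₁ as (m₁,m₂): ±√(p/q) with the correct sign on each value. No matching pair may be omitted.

Admissible pairs with m₁+m₂ = M = 2: (-1,3), (0,2), (1,1)
  (m₁,m₂)=(1,1): CG² = 5/12, CG = +√(5/12)
  (m₁,m₂)=(0,2): CG² = 1/3, CG = −√(1/3)   ← matches the target
  (m₁,m₂)=(-1,3): CG² = 1/4, CG = −√(1/4)
Pairs with CG² = 1/3: (0,2): −√(1/3)

(0,2): −√(1/3)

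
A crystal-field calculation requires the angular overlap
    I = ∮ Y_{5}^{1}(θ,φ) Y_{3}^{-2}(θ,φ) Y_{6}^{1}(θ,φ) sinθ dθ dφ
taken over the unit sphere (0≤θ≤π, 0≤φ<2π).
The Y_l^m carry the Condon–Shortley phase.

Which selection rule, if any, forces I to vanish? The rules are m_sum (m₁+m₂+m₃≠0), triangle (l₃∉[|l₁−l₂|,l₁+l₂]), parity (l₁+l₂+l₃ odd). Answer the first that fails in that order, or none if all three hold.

none

azimuthal sum: 1 − 2 + 1 = 0  ✓
2 ≤ 6 ≤ 8 (triangle on l)  ✓
L = 5 + 3 + 6 = 14 (even)  ✓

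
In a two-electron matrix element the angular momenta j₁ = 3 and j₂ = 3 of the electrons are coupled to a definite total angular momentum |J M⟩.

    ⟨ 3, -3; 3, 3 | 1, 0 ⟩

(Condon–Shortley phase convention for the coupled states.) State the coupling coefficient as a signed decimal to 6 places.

−√(9/28) = -0.566947

j₁+j₂−J=5  J+j₁−j₂=1  J−j₁+j₂=1  j₁+j₂+J+1=8
(j₁±m₁, j₂±m₂, J±M) = (0,6,6,0,1,1)
P² = 32400/7
sum k=5..5:
  [5] −1/120 = -1/120
S = -1/120
C² = P²·S² = 9/28 ; C = -0.566947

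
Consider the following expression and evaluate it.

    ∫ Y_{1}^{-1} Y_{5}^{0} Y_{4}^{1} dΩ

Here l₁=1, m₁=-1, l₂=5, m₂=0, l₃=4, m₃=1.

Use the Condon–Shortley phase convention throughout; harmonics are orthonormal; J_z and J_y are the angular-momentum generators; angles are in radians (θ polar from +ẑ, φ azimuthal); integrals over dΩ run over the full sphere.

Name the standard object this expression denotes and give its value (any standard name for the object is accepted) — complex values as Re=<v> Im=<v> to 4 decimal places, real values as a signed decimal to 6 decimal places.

Gaunt coefficient, +0.155288

This is a Gaunt coefficient — the integral of a triple product of spherical harmonics over the sphere.
Rules hold: Σm=0, L=10 even, 4≤4≤6.
N = 3·11·9 = 297
Δ = 2!·0!·8!/11! = 1/495
Racah Σ t=1..1: t=1:−1/576 = -1/576
⇒ 3j(1 5 4; 0 0 0)² = 5/99, sgn -1
Racah Σ t=2..2: t=2:+1/1440 = 1/1440
⇒ 3j(1 5 4; -1 0 1)² = 2/99, sgn -1
4πI² = N·(3j₀)²·(3jₘ)² = 10/33
I = +1·√(0.30303/4π) = 0.15528807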